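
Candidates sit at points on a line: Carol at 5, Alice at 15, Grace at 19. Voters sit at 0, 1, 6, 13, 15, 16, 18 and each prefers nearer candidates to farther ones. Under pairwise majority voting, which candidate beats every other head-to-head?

With single-peaked preferences on a line, the Condorcet winner is the candidate closest to the median voter.
The median voter (position 13) is closest to Alice at 15.
Check: Alice vs Carol — voters closer to Alice: 4 of 7.

Alice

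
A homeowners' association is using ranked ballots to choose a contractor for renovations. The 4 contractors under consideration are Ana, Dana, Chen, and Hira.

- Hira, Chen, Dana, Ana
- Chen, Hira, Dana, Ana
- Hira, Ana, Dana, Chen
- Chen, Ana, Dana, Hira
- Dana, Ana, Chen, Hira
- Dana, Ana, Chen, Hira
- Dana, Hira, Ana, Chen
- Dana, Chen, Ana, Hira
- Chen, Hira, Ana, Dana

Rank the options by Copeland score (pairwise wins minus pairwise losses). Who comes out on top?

Dana

Pairwise results:
  Ana vs Dana: Dana wins 6–3.
  Ana vs Chen: Chen wins 5–4.
  Ana vs Hira: Hira wins 5–4.
  Dana vs Chen: Dana wins 5–4.
  Dana vs Hira: Dana wins 5–4.
  Chen vs Hira: Chen wins 6–3.
Copeland scores (wins − losses):
  Ana: 0 − 3 = -3
  Dana: 3 − 0 = 3
  Chen: 2 − 1 = 1
  Hira: 1 − 2 = -1
Dana has the best Copeland score.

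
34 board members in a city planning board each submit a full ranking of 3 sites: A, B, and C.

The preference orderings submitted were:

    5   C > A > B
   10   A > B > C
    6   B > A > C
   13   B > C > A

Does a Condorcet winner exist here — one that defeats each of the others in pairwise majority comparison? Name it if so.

Head-to-head results (34 voters total):
A vs B: B wins 19–15.
A vs C: C wins 18–16.
B vs C: B wins 29–5.
B beats each rival — A (19–15), C (29–5) — so B is the Condorcet winner.

B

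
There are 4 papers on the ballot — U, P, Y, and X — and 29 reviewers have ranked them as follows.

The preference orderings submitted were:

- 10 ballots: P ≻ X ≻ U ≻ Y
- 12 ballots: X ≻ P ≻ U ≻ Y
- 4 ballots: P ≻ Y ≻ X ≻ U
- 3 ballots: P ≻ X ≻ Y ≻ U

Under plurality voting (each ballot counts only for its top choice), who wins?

P

First-place vote totals:
  U: 0
  P: 17
  Y: 0
  X: 12
P has the most first-place votes.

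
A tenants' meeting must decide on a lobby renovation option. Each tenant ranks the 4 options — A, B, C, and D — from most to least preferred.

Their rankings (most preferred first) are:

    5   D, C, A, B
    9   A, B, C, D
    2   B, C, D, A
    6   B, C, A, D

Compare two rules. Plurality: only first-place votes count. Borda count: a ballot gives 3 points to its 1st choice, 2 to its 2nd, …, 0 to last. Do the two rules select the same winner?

Plurality first-place counts: A 9, B 8, C 0, D 5 → A.
Borda totals: A 38, B 42, C 35, D 17 → B.
The two rules disagree: plurality picks A, Borda picks B.

No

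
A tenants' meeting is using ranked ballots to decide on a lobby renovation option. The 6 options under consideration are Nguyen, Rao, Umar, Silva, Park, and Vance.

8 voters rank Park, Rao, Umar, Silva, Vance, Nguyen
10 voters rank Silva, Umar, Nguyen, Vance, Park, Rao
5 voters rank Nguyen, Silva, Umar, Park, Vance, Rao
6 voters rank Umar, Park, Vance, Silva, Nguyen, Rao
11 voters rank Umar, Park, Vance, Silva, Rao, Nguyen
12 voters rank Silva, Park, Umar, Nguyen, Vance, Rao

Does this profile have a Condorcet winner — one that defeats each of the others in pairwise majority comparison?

Yes

Head-to-head results (52 voters total):
Nguyen vs Rao: Nguyen wins 33–19.
Nguyen vs Umar: Umar wins 47–5.
Nguyen vs Silva: Silva wins 47–5.
Nguyen vs Park: Park wins 37–15.
Nguyen vs Vance: Nguyen wins 27–25.
Rao vs Umar: Umar wins 44–8.
Rao vs Silva: Silva wins 44–8.
Rao vs Park: Park wins 52–0.
Rao vs Vance: Vance wins 44–8.
Umar vs Silva: Silva wins 27–25.
Umar vs Park: Umar wins 32–20.
Umar vs Vance: Umar wins 52–0.
Silva vs Park: Silva wins 27–25.
Silva vs Vance: Silva wins 35–17.
Park vs Vance: Park wins 42–10.
Silva beats each rival — Nguyen (47–5), Rao (44–8), Umar (27–25), Park (27–25), Vance (35–17) — so Silva is the Condorcet winner.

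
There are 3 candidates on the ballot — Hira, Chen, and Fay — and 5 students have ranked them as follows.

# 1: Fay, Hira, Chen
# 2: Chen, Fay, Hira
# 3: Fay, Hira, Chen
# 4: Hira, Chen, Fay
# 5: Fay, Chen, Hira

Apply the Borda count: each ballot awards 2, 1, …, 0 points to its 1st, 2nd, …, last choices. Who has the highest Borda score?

Borda scores:
  Hira: 1 + 0 + 1 + 2 + 0 = 4
  Chen: 0 + 2 + 0 + 1 + 1 = 4
  Fay: 2 + 1 + 2 + 0 + 2 = 7
Fay has the highest total.

Fay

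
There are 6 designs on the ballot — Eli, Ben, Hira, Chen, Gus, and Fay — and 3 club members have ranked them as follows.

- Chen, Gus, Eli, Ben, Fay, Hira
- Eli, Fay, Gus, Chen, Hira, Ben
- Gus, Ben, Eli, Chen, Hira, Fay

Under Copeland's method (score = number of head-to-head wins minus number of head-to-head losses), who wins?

Pairwise results:
  Eli vs Ben: Eli wins 2–1.
  Eli vs Hira: Eli wins 3–0.
  Eli vs Chen: Eli wins 2–1.
  Eli vs Gus: Gus wins 2–1.
  Eli vs Fay: Eli wins 3–0.
  Ben vs Hira: Ben wins 2–1.
  Ben vs Chen: Chen wins 2–1.
  Ben vs Gus: Gus wins 3–0.
  Ben vs Fay: Ben wins 2–1.
  Hira vs Chen: Chen wins 3–0.
  Hira vs Gus: Gus wins 3–0.
  Hira vs Fay: Fay wins 2–1.
  Chen vs Gus: Gus wins 2–1.
  Chen vs Fay: Chen wins 2–1.
  Gus vs Fay: Gus wins 2–1.
Copeland scores (wins − losses):
  Eli: 4 − 1 = 3
  Ben: 2 − 3 = -1
  Hira: 0 − 5 = -5
  Chen: 3 − 2 = 1
  Gus: 5 − 0 = 5
  Fay: 1 − 4 = -3
Gus has the best Copeland score.

Gus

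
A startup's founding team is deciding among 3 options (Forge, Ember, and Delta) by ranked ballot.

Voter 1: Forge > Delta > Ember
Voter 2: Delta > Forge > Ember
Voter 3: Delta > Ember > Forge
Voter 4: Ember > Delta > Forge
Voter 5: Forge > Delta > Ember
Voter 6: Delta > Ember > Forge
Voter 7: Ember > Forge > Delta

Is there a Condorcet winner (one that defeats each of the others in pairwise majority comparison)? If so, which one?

Head-to-head results (7 voters total):
Forge vs Ember: Ember wins 4–3.
Forge vs Delta: Delta wins 4–3.
Ember vs Delta: Delta wins 5–2.
Delta beats each rival — Forge (4–3), Ember (5–2) — so Delta is the Condorcet winner.

Delta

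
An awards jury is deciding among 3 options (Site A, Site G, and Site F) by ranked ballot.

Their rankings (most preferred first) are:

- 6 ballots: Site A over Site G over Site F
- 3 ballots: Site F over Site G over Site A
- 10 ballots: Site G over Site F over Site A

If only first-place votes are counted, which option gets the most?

First-place vote totals:
  Site A: 6
  Site G: 10
  Site F: 3
Site G has the most first-place votes.

Site G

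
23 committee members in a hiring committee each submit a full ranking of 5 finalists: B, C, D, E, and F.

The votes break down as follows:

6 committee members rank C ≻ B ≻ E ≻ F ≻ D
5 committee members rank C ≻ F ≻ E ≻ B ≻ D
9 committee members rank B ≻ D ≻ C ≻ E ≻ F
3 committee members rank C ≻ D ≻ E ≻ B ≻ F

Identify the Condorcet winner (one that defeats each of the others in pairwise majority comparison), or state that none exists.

Head-to-head results (23 voters total):
B vs C: C wins 14–9.
B vs D: B wins 20–3.
B vs E: B wins 15–8.
B vs F: B wins 18–5.
C vs D: C wins 14–9.
C vs E: C wins 23–0.
C vs F: C wins 23–0.
D vs E: D wins 12–11.
D vs F: D wins 12–11.
E vs F: E wins 18–5.
C beats each rival — B (14–9), D (14–9), E (23–0), F (23–0) — so C is the Condorcet winner.

C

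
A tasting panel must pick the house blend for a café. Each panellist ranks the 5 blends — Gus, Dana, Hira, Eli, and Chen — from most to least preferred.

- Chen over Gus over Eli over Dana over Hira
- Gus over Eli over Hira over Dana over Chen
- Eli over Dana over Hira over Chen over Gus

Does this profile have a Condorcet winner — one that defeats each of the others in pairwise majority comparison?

No

Head-to-head results (3 voters total):
Gus vs Dana: Gus wins 2–1.
Gus vs Hira: Gus wins 2–1.
Gus vs Eli: Gus wins 2–1.
Gus vs Chen: Chen wins 2–1.
Dana vs Hira: Dana wins 2–1.
Dana vs Eli: Eli wins 3–0.
Dana vs Chen: Dana wins 2–1.
Hira vs Eli: Eli wins 3–0.
Hira vs Chen: Hira wins 2–1.
Eli vs Chen: Eli wins 2–1.
No candidate beats all others: Gus beats Dana beats Chen beats Gus, a majority cycle.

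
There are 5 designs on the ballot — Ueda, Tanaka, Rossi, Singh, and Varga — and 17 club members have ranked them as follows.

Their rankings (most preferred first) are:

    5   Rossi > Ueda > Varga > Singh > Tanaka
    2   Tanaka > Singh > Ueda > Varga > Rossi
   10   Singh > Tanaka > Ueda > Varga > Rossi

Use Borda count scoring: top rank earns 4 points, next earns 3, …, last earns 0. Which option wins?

Singh

Borda scores:
  Ueda: 5·3 + 2·2 + 10·2 = 39
  Tanaka: 5·0 + 2·4 + 10·3 = 38
  Rossi: 5·4 + 2·0 + 10·0 = 20
  Singh: 5·1 + 2·3 + 10·4 = 51
  Varga: 5·2 + 2·1 + 10·1 = 22
Singh has the highest total.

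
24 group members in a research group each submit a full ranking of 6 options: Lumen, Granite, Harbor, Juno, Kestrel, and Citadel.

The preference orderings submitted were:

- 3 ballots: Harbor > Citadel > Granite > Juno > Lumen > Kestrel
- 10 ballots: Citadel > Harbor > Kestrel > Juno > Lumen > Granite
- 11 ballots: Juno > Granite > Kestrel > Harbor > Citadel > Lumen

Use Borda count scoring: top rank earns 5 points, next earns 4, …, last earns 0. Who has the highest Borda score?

Juno

Borda scores:
  Lumen: 3·1 + 10·1 + 11·0 = 13
  Granite: 3·3 + 10·0 + 11·4 = 53
  Harbor: 3·5 + 10·4 + 11·2 = 77
  Juno: 3·2 + 10·2 + 11·5 = 81
  Kestrel: 3·0 + 10·3 + 11·3 = 63
  Citadel: 3·4 + 10·5 + 11·1 = 73
Juno has the highest total.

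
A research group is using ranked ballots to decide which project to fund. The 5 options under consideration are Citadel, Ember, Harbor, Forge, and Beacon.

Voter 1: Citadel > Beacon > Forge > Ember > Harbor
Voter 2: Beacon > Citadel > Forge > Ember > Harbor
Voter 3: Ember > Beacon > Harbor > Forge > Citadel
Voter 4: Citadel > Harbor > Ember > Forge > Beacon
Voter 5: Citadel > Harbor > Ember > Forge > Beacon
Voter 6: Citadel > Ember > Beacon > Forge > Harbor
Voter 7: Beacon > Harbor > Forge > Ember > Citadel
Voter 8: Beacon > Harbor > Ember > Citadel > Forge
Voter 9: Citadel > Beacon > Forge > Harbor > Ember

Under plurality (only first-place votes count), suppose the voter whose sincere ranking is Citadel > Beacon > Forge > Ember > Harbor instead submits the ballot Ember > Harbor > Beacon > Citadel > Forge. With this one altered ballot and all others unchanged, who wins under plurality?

Citadel

First-place totals with the altered ballot: Citadel 4, Ember 2, Harbor 0, Forge 0, Beacon 3.
The winner is unchanged: still Citadel.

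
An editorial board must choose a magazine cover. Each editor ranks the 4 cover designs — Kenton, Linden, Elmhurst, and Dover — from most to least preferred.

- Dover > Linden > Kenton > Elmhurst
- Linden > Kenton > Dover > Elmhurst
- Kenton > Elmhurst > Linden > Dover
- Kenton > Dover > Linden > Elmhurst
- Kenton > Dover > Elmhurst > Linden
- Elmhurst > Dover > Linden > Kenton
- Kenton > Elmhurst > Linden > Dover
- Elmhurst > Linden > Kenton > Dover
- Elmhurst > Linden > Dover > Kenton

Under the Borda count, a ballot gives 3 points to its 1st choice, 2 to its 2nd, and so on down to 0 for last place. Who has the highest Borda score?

Borda scores:
  Kenton: 1 + 2 + 3 + 3 + 3 + 0 + 3 + 1 + 0 = 16
  Linden: 2 + 3 + 1 + 1 + 0 + 1 + 1 + 2 + 2 = 13
  Elmhurst: 0 + 0 + 2 + 0 + 1 + 3 + 2 + 3 + 3 = 14
  Dover: 3 + 1 + 0 + 2 + 2 + 2 + 0 + 0 + 1 = 11
Kenton has the highest total.

Kenton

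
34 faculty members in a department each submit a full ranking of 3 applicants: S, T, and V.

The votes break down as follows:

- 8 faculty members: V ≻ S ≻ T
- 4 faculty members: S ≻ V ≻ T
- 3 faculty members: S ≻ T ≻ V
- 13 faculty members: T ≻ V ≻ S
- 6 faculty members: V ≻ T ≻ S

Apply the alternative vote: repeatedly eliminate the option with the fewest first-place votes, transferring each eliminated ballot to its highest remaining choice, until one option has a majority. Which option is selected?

Round 1: V 14, T 13, S 7. S has the fewest and is eliminated.
Round 2: V 18, T 16. V has a majority.

V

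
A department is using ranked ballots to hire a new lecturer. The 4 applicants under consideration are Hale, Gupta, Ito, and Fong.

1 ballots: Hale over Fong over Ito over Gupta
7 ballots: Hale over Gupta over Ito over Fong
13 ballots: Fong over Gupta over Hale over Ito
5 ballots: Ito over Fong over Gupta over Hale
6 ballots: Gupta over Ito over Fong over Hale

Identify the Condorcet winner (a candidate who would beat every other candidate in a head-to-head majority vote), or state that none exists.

No Condorcet winner

Head-to-head results (32 voters total):
Hale vs Gupta: Gupta wins 24–8.
Hale vs Ito: Hale wins 21–11.
Hale vs Fong: Fong wins 24–8.
Gupta vs Ito: Gupta wins 26–6.
Gupta vs Fong: Fong wins 19–13.
Ito vs Fong: Ito wins 18–14.
No candidate beats all others: Hale beats Ito beats Fong beats Hale, a majority cycle.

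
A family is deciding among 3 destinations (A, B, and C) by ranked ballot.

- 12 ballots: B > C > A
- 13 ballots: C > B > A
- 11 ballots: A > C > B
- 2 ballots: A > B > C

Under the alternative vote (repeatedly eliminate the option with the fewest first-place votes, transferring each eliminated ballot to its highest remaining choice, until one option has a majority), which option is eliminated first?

Round 1: A 13, C 13, B 12. B has the fewest and is eliminated.
Round 2: C 25, A 13. C has a majority.

B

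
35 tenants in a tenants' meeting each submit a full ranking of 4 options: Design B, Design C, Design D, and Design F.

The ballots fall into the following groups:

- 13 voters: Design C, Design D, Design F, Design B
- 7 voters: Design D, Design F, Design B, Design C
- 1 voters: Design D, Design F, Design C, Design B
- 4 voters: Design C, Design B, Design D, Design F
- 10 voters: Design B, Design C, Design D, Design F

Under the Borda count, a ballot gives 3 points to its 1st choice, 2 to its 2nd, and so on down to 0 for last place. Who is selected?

Borda scores:
  Design B: 13·0 + 7·1 + 0 + 4·2 + 10·3 = 45
  Design C: 13·3 + 7·0 + 1 + 4·3 + 10·2 = 72
  Design D: 13·2 + 7·3 + 3 + 4·1 + 10·1 = 64
  Design F: 13·1 + 7·2 + 2 + 4·0 + 10·0 = 29
Design C has the highest total.

Design C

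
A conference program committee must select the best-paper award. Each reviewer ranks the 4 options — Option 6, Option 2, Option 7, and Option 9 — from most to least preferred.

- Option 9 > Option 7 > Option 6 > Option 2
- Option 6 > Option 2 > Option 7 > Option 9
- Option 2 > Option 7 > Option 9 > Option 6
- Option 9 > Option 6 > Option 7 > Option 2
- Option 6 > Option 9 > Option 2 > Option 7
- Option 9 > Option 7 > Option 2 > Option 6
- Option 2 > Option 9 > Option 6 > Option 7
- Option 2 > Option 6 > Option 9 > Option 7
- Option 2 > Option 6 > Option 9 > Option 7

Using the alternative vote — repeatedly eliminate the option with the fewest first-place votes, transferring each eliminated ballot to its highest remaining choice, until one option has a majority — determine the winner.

Round 1: Option 2 4, Option 9 3, Option 6 2, Option 7 0. Option 7 has the fewest and is eliminated.
Round 2: Option 2 4, Option 9 3, Option 6 2. Option 6 has the fewest and is eliminated.
Round 3: Option 2 5, Option 9 4. Option 2 has a majority.

Option 2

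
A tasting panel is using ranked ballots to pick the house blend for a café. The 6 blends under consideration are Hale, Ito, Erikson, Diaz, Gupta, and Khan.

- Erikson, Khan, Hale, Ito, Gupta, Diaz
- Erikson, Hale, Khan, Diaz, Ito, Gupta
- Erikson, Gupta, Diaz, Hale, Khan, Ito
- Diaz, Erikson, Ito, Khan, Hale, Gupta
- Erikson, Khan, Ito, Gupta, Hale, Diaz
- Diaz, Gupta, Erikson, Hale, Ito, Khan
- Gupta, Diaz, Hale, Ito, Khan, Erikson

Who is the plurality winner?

Erikson

First-place vote totals:
  Hale: 0
  Ito: 0
  Erikson: 4
  Diaz: 2
  Gupta: 1
  Khan: 0
Erikson has the most first-place votes.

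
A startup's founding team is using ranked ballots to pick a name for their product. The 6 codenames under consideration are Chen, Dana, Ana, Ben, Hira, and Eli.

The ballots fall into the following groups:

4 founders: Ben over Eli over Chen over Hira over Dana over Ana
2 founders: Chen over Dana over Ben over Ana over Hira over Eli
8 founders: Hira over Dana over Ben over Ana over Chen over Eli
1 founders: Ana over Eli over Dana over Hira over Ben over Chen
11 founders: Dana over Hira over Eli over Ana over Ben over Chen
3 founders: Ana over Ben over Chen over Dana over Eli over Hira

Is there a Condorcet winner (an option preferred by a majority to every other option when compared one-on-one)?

Head-to-head results (29 voters total):
Chen vs Dana: Dana wins 20–9.
Chen vs Ana: Ana wins 23–6.
Chen vs Ben: Ben wins 27–2.
Chen vs Hira: Hira wins 20–9.
Chen vs Eli: Eli wins 16–13.
Dana vs Ana: Dana wins 25–4.
Dana vs Ben: Dana wins 22–7.
Dana vs Hira: Dana wins 17–12.
Dana vs Eli: Dana wins 24–5.
Ana vs Ben: Ana wins 15–14.
Ana vs Hira: Hira wins 23–6.
Ana vs Eli: Eli wins 15–14.
Ben vs Hira: Hira wins 20–9.
Ben vs Eli: Ben wins 17–12.
Hira vs Eli: Hira wins 21–8.
Dana beats each rival — Chen (20–9), Ana (25–4), Ben (22–7), Hira (17–12), Eli (24–5) — so Dana is the Condorcet winner.

Yes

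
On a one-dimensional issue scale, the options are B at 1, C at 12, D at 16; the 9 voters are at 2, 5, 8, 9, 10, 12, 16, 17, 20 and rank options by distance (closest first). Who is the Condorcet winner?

C

With single-peaked preferences on a line, the Condorcet winner is the candidate closest to the median voter.
The median voter (position 10) is closest to C at 12.
Check: C vs B — voters closer to C: 7 of 9.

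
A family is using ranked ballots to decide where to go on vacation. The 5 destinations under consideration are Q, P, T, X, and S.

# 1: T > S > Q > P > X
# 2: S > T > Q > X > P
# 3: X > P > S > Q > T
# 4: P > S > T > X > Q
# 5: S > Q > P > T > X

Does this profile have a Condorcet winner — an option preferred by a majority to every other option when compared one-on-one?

Yes

Head-to-head results (5 voters total):
Q vs P: Q wins 3–2.
Q vs T: T wins 3–2.
Q vs X: Q wins 3–2.
Q vs S: S wins 5–0.
P vs T: P wins 3–2.
P vs X: P wins 3–2.
P vs S: S wins 3–2.
T vs X: T wins 4–1.
T vs S: S wins 4–1.
X vs S: S wins 4–1.
S beats each rival — Q (5–0), P (3–2), T (4–1), X (4–1) — so S is the Condorcet winner.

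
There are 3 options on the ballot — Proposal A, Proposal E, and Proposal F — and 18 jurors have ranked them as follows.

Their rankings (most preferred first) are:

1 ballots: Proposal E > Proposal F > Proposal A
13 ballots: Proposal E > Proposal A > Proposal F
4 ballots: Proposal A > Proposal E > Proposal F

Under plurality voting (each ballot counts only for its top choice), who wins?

Proposal E

First-place vote totals:
  Proposal A: 4
  Proposal E: 14
  Proposal F: 0
Proposal E has the most first-place votes.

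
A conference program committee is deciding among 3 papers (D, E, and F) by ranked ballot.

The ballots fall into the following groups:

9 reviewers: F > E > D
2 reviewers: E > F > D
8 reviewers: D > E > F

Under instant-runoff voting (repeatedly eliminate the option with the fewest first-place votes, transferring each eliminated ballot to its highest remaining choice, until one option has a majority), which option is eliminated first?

Round 1: F 9, D 8, E 2. E has the fewest and is eliminated.
Round 2: F 11, D 8. F has a majority.

E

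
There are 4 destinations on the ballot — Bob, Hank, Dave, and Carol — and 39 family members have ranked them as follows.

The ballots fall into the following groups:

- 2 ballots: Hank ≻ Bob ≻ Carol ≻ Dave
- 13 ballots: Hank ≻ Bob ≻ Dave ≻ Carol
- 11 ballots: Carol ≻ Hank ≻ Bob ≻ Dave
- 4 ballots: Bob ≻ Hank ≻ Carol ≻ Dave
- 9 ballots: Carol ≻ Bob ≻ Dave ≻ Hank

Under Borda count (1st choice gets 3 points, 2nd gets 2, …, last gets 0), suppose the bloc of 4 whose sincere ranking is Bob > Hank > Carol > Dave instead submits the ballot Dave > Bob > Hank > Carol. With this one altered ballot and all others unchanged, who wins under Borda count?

Hank

Borda totals with the altered ballot: Bob 67, Hank 71, Dave 34, Carol 62.
The winner is unchanged: still Hank.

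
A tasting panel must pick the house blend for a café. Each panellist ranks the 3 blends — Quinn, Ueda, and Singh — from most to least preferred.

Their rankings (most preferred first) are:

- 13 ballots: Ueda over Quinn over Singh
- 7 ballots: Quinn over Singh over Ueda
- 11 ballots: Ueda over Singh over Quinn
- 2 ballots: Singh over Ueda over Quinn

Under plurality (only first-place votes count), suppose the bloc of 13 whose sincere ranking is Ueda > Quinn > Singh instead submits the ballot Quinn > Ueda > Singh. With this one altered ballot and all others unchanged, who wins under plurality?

First-place totals with the altered ballot: Quinn 20, Ueda 11, Singh 2.
The switch changes the winner from Ueda to Quinn.

Quinn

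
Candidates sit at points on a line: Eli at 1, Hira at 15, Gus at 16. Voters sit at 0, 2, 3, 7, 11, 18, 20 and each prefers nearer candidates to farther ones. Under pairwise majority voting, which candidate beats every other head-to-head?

Eli

With single-peaked preferences on a line, the Condorcet winner is the candidate closest to the median voter.
The median voter (position 7) is closest to Eli at 1.
Check: Eli vs Hira — voters closer to Eli: 4 of 7.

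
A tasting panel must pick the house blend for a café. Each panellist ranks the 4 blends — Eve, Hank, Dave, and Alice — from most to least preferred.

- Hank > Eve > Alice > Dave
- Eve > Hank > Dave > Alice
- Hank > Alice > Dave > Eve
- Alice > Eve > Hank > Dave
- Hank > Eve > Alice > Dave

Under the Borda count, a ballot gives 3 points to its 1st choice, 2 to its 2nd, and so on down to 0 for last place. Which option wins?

Borda scores:
  Eve: 2 + 3 + 0 + 2 + 2 = 9
  Hank: 3 + 2 + 3 + 1 + 3 = 12
  Dave: 0 + 1 + 1 + 0 + 0 = 2
  Alice: 1 + 0 + 2 + 3 + 1 = 7
Hank has the highest total.

Hank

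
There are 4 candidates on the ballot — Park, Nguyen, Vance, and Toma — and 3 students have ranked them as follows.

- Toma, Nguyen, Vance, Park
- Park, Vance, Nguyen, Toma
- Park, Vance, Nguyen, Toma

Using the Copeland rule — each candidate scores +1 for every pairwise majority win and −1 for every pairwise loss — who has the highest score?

Pairwise results:
  Park vs Nguyen: Park wins 2–1.
  Park vs Vance: Park wins 2–1.
  Park vs Toma: Park wins 2–1.
  Nguyen vs Vance: Vance wins 2–1.
  Nguyen vs Toma: Nguyen wins 2–1.
  Vance vs Toma: Vance wins 2–1.
Copeland scores (wins − losses):
  Park: 3 − 0 = 3
  Nguyen: 1 − 2 = -1
  Vance: 2 − 1 = 1
  Toma: 0 − 3 = -3
Park has the best Copeland score.

Park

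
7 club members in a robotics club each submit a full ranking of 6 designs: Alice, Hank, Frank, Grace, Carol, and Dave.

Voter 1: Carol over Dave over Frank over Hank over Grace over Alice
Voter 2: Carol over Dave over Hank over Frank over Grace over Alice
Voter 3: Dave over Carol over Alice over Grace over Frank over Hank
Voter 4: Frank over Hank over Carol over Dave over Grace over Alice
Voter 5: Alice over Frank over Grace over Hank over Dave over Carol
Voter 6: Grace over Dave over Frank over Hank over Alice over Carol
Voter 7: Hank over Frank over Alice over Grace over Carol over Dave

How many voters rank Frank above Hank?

Ballots ranking Frank above Hank: 5.
Ballots ranking Hank above Frank: 2.
So 5 of 7 voters prefer Frank to Hank.

5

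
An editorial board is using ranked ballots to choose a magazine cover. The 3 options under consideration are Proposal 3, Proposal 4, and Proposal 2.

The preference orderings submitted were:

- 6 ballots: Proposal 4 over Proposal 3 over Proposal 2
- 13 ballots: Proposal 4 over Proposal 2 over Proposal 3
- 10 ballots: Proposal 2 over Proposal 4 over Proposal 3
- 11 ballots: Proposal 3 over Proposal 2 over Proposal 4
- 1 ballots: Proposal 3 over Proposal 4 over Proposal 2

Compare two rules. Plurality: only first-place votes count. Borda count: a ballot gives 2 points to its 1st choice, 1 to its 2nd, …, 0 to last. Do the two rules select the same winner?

Yes

Plurality first-place counts: Proposal 3 12, Proposal 4 19, Proposal 2 10 → Proposal 4.
Borda totals: Proposal 3 30, Proposal 4 49, Proposal 2 44 → Proposal 4.
The two rules agree on Proposal 4.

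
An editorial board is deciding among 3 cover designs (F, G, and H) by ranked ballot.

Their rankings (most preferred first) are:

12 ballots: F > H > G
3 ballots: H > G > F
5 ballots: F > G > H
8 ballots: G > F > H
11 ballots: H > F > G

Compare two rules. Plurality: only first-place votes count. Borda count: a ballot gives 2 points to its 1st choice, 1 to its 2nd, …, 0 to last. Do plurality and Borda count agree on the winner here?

Plurality first-place counts: F 17, G 8, H 14 → F.
Borda totals: F 53, G 24, H 40 → F.
The two rules agree on F.

Yes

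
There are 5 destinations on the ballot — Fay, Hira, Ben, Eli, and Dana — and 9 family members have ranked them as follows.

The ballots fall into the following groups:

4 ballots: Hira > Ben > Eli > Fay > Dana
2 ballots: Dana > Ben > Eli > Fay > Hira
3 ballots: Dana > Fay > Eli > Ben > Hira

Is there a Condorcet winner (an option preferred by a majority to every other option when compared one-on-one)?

Head-to-head results (9 voters total):
Fay vs Hira: Fay wins 5–4.
Fay vs Ben: Ben wins 6–3.
Fay vs Eli: Eli wins 6–3.
Fay vs Dana: Dana wins 5–4.
Hira vs Ben: Ben wins 5–4.
Hira vs Eli: Eli wins 5–4.
Hira vs Dana: Dana wins 5–4.
Ben vs Eli: Ben wins 6–3.
Ben vs Dana: Dana wins 5–4.
Eli vs Dana: Dana wins 5–4.
Dana beats each rival — Fay (5–4), Hira (5–4), Ben (5–4), Eli (5–4) — so Dana is the Condorcet winner.

Yes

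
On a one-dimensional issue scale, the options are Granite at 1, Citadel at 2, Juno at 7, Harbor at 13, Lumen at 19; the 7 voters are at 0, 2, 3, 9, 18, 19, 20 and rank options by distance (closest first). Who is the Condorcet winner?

Juno

With single-peaked preferences on a line, the Condorcet winner is the candidate closest to the median voter.
The median voter (position 9) is closest to Juno at 7.
Check: Juno vs Harbor — voters closer to Juno: 4 of 7.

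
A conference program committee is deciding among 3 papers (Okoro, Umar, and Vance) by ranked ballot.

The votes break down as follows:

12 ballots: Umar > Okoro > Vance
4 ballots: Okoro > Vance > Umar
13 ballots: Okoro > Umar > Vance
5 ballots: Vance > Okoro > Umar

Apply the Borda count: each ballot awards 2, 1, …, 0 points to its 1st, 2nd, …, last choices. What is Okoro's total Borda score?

51

Borda scores:
  Okoro: 12·1 + 4·2 + 13·2 + 5·1 = 51
  Umar: 12·2 + 4·0 + 13·1 + 5·0 = 37
  Vance: 12·0 + 4·1 + 13·0 + 5·2 = 14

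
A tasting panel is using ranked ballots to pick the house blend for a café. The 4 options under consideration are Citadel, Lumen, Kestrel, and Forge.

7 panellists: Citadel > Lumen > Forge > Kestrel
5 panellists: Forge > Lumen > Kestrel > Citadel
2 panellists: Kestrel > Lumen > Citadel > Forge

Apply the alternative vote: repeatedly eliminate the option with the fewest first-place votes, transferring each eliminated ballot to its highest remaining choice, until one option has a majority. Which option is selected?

Citadel

Round 1: Citadel 7, Forge 5, Kestrel 2, Lumen 0. Lumen has the fewest and is eliminated.
Round 2: Citadel 7, Forge 5, Kestrel 2. Kestrel has the fewest and is eliminated.
Round 3: Citadel 9, Forge 5. Citadel has a majority.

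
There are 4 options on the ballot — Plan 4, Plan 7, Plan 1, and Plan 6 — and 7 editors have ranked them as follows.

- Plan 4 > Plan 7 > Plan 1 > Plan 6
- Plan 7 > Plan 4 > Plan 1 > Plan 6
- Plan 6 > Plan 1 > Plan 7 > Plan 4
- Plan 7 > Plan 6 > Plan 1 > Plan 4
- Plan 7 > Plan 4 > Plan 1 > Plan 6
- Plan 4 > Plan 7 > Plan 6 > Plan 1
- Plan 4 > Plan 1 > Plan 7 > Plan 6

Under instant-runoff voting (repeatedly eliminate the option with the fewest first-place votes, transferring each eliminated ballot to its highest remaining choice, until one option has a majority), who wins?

Round 1: Plan 4 3, Plan 7 3, Plan 6 1, Plan 1 0. Plan 1 has the fewest and is eliminated.
Round 2: Plan 4 3, Plan 7 3, Plan 6 1. Plan 6 has the fewest and is eliminated.
Round 3: Plan 7 4, Plan 4 3. Plan 7 has a majority.

Plan 7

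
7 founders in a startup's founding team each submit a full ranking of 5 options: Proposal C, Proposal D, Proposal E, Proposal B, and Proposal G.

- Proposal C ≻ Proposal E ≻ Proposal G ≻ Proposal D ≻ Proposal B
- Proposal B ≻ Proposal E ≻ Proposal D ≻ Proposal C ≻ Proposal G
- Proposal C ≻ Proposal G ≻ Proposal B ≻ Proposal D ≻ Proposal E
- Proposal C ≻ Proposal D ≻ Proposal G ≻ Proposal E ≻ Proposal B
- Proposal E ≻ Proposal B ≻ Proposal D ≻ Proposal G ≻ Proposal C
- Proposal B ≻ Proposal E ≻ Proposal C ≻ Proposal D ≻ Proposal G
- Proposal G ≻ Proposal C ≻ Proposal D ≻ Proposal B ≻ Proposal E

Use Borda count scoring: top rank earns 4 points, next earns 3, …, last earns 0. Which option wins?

Proposal C

Borda scores:
  Proposal C: 4 + 1 + 4 + 4 + 0 + 2 + 3 = 18
  Proposal D: 1 + 2 + 1 + 3 + 2 + 1 + 2 = 12
  Proposal E: 3 + 3 + 0 + 1 + 4 + 3 + 0 = 14
  Proposal B: 0 + 4 + 2 + 0 + 3 + 4 + 1 = 14
  Proposal G: 2 + 0 + 3 + 2 + 1 + 0 + 4 = 12
Proposal C has the highest total.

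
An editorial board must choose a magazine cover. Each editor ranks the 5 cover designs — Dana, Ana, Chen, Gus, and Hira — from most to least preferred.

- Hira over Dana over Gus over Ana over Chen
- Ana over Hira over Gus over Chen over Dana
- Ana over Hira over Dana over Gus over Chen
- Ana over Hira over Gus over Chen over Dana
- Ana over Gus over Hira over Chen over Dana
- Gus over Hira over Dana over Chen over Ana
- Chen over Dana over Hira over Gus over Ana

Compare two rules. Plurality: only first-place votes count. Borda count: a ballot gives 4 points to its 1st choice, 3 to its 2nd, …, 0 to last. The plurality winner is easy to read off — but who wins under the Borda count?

Plurality first-place counts: Dana 0, Ana 4, Chen 1, Gus 1, Hira 1 → Ana.
Borda totals: Dana 10, Ana 17, Chen 8, Gus 15, Hira 20 → Hira.

Hira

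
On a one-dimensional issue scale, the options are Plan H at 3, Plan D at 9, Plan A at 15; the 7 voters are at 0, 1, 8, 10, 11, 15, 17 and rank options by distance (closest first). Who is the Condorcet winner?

Plan D

With single-peaked preferences on a line, the Condorcet winner is the candidate closest to the median voter.
The median voter (position 10) is closest to Plan D at 9.
Check: Plan D vs Plan A — voters closer to Plan D: 5 of 7.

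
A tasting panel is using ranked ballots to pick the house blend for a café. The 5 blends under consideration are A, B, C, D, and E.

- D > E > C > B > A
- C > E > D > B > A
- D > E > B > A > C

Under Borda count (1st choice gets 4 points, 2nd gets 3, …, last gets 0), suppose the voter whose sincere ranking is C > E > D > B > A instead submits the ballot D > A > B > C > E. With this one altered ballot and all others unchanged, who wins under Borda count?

Borda totals with the altered ballot: A 4, B 5, C 3, D 12, E 6.
The winner is unchanged: still D.

D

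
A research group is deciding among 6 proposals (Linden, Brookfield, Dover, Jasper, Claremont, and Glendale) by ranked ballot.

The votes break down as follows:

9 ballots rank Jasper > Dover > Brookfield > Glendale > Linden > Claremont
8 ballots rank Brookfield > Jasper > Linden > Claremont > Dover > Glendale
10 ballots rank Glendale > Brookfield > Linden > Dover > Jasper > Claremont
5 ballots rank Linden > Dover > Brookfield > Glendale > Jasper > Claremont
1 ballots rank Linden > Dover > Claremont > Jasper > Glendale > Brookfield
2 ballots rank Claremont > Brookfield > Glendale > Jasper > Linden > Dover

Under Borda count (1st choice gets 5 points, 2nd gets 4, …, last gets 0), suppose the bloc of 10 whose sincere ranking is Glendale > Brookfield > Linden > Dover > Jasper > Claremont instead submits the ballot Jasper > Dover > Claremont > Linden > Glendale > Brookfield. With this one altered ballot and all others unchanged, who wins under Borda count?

Jasper

Borda totals with the altered ballot: Linden 85, Brookfield 90, Dover 108, Jasper 138, Claremont 59, Glendale 45.
The switch changes the winner from Brookfield to Jasper.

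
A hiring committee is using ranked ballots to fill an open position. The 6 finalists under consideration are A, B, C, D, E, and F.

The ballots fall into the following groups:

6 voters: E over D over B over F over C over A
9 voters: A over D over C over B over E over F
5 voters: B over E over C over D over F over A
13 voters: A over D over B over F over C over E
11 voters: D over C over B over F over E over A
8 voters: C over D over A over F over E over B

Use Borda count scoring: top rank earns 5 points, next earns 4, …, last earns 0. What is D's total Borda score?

209

Borda scores:
  A: 6·0 + 9·5 + 5·0 + 13·5 + 11·0 + 8·3 = 134
  B: 6·3 + 9·2 + 5·5 + 13·3 + 11·3 + 8·0 = 133
  C: 6·1 + 9·3 + 5·3 + 13·1 + 11·4 + 8·5 = 145
  D: 6·4 + 9·4 + 5·2 + 13·4 + 11·5 + 8·4 = 209
  E: 6·5 + 9·1 + 5·4 + 13·0 + 11·1 + 8·1 = 78
  F: 6·2 + 9·0 + 5·1 + 13·2 + 11·2 + 8·2 = 81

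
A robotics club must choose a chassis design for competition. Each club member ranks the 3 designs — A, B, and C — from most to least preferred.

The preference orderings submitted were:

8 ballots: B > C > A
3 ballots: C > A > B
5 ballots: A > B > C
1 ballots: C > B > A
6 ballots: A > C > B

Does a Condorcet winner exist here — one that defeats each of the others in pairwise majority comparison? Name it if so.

Head-to-head results (23 voters total):
A vs B: A wins 14–9.
A vs C: C wins 12–11.
B vs C: B wins 13–10.
No candidate beats all others: A beats B beats C beats A, a majority cycle.

No Condorcet winner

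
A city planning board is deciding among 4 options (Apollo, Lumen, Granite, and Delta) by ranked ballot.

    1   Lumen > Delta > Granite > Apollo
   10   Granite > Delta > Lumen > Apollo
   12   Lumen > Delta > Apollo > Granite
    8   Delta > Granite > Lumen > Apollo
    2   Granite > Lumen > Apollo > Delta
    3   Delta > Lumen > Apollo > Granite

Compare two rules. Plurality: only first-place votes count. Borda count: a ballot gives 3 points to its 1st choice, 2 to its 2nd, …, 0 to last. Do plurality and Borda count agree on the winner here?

No

Plurality first-place counts: Apollo 0, Lumen 13, Granite 12, Delta 11 → Lumen.
Borda totals: Apollo 17, Lumen 67, Granite 53, Delta 79 → Delta.
The two rules disagree: plurality picks Lumen, Borda picks Delta.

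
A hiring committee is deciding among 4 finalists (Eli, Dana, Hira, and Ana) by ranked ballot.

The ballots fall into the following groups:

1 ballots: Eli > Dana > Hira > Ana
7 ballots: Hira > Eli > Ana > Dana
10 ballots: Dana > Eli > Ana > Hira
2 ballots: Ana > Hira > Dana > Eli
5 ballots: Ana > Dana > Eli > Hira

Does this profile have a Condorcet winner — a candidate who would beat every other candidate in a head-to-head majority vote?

Head-to-head results (25 voters total):
Eli vs Dana: Dana wins 17–8.
Eli vs Hira: Eli wins 16–9.
Eli vs Ana: Eli wins 18–7.
Dana vs Hira: Dana wins 16–9.
Dana vs Ana: Ana wins 14–11.
Hira vs Ana: Ana wins 17–8.
No candidate beats all others: Eli beats Ana beats Dana beats Eli, a majority cycle.

No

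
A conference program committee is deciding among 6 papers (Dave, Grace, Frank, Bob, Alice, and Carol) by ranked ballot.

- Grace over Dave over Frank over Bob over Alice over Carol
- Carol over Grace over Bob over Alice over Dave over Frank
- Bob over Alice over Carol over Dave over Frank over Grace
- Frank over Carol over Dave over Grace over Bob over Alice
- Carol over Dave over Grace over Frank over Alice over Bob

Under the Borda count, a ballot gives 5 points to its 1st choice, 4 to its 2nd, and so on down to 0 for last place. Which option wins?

Carol

Borda scores:
  Dave: 4 + 1 + 2 + 3 + 4 = 14
  Grace: 5 + 4 + 0 + 2 + 3 = 14
  Frank: 3 + 0 + 1 + 5 + 2 = 11
  Bob: 2 + 3 + 5 + 1 + 0 = 11
  Alice: 1 + 2 + 4 + 0 + 1 = 8
  Carol: 0 + 5 + 3 + 4 + 5 = 17
Carol has the highest total.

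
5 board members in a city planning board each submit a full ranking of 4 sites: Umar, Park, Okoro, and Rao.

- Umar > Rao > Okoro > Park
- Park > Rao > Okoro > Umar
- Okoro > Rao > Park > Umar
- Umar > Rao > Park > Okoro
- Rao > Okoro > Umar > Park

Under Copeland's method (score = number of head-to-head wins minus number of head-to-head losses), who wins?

Rao

Pairwise results:
  Umar vs Park: Umar wins 3–2.
  Umar vs Okoro: Okoro wins 3–2.
  Umar vs Rao: Rao wins 3–2.
  Park vs Okoro: Okoro wins 3–2.
  Park vs Rao: Rao wins 4–1.
  Okoro vs Rao: Rao wins 4–1.
Copeland scores (wins − losses):
  Umar: 1 − 2 = -1
  Park: 0 − 3 = -3
  Okoro: 2 − 1 = 1
  Rao: 3 − 0 = 3
Rao has the best Copeland score.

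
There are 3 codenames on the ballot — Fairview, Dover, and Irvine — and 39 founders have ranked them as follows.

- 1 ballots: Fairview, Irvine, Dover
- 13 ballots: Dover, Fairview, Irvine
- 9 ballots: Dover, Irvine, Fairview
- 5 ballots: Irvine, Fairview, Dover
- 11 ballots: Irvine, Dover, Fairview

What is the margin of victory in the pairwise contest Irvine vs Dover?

Ballots ranking Irvine above Dover: 1+5+11 = 17.
Ballots ranking Dover above Irvine: 13+9 = 22.
Dover wins 22–17, a margin of 5.

5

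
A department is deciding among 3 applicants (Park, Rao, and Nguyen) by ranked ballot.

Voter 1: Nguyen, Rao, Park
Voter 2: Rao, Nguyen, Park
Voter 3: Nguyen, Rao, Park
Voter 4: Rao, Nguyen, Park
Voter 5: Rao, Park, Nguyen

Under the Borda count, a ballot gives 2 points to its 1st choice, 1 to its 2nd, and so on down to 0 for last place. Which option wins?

Borda scores:
  Park: 0 + 0 + 0 + 0 + 1 = 1
  Rao: 1 + 2 + 1 + 2 + 2 = 8
  Nguyen: 2 + 1 + 2 + 1 + 0 = 6
Rao has the highest total.

Rao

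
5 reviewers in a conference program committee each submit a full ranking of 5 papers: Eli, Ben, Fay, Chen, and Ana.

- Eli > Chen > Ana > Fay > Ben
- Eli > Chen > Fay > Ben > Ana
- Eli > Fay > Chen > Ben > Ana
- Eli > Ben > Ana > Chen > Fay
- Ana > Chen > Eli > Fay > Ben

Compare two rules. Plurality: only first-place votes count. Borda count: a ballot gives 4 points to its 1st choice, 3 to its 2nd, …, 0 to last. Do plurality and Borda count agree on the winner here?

Yes

Plurality first-place counts: Eli 4, Ben 0, Fay 0, Chen 0, Ana 1 → Eli.
Borda totals: Eli 18, Ben 5, Fay 7, Chen 12, Ana 8 → Eli.
The two rules agree on Eli.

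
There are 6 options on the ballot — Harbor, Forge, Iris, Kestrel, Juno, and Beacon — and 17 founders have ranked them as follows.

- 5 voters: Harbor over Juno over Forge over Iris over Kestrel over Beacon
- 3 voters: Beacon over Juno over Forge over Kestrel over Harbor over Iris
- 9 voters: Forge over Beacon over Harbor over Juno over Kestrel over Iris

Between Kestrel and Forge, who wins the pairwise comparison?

Forge

Ballots ranking Kestrel above Forge: 0.
Ballots ranking Forge above Kestrel: 5+3+9 = 17.
Forge wins the head-to-head, 17–0.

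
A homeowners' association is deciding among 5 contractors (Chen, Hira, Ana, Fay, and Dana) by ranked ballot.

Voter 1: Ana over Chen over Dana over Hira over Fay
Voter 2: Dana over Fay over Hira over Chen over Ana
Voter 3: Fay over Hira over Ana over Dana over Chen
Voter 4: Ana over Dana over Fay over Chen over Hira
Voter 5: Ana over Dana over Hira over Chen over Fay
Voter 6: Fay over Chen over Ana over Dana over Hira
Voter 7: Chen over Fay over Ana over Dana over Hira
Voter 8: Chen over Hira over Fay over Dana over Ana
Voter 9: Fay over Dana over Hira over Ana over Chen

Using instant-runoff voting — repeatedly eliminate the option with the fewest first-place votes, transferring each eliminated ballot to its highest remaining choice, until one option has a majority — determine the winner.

Fay

Round 1: Ana 3, Fay 3, Chen 2, Dana 1, Hira 0. Hira has the fewest and is eliminated.
Round 2: Ana 3, Fay 3, Chen 2, Dana 1. Dana has the fewest and is eliminated.
Round 3: Fay 4, Ana 3, Chen 2. Chen has the fewest and is eliminated.
Round 4: Fay 6, Ana 3. Fay has a majority.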